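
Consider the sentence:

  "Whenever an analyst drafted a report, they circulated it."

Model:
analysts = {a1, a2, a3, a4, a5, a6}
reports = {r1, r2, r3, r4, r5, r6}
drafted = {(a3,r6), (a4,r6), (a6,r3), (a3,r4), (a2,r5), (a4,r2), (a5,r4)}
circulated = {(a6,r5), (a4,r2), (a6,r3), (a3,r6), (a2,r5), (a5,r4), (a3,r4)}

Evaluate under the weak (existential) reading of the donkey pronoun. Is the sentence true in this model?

True

"it" takes "a report" as antecedent — a donkey pronoun bound across the clause boundary.
Weak reading: every analyst a with some drafted-report has at least one drafted-report r such that circulated(a,r).
Per analyst: a2:✓  a3:✓  a4:✓  a5:✓  a6:✓
Every analyst in the restrictor has a witness.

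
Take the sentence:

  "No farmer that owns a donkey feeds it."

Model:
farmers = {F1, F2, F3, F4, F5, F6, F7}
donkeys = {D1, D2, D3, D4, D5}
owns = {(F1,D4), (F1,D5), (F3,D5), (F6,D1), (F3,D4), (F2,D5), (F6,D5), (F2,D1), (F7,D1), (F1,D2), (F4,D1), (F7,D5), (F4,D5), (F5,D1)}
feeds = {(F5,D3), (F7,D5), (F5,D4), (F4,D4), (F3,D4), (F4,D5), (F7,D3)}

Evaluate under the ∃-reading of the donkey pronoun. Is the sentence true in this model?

"it" takes "a donkey" as antecedent — a donkey pronoun bound across the clause boundary.
Truth condition: for no (f,d) with owns(f,d) does feeds(f,d) hold.
Restrictor pairs — does the scope hold? (F1,D2):fails  (F1,D4):fails  (F1,D5):fails  (F2,D1):fails  (F2,D5):fails  (F3,D4):holds  (F3,D5):fails  (F4,D1):fails  (F4,D5):holds  (F5,D1):fails  (F6,D1):fails  (F6,D5):fails  (F7,D1):fails  (F7,D5):holds
Scope holds for 3 pair(s), so the sentence is false.

False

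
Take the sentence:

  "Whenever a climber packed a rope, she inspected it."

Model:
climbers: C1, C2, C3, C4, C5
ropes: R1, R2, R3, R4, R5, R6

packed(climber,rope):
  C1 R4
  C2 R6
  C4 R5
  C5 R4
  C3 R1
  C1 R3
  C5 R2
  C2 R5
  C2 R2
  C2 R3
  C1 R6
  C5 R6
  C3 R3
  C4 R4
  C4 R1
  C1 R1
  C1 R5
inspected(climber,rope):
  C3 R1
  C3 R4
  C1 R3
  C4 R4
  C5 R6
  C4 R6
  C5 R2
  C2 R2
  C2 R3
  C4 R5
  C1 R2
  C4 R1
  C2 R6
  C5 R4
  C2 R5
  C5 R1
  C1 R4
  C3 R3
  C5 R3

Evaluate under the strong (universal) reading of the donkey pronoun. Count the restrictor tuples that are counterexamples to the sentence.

3

"it" takes "a rope" as antecedent — a donkey pronoun bound across the clause boundary.
Strong reading: for every (c,r) with packed(c,r), inspected(c,r).
Restrictor pairs: (C1,R1) ✗  (C1,R3) ✓  (C1,R4) ✓  (C1,R5) ✗  (C1,R6) ✗  (C2,R2) ✓  (C2,R3) ✓  (C2,R5) ✓  (C2,R6) ✓  (C3,R1) ✓  (C3,R3) ✓  (C4,R1) ✓  (C4,R4) ✓  (C4,R5) ✓  (C5,R2) ✓  (C5,R4) ✓  (C5,R6) ✓
Counterexamples (restrictor pairs failing the scope): 3.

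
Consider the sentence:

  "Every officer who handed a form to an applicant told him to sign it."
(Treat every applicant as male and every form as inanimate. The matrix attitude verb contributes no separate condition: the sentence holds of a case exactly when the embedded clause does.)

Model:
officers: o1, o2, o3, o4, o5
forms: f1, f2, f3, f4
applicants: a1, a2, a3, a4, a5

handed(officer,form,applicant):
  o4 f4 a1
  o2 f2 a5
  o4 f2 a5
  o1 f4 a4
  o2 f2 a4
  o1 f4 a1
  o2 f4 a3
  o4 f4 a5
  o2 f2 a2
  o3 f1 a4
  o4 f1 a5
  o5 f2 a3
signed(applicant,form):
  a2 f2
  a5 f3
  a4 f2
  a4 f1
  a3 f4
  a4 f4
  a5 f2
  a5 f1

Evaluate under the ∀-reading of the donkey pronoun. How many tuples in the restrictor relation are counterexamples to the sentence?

4

"him" takes "an applicant" as antecedent and "it" takes "a form"; both are donkey pronouns co-varying with the restrictor.
Strong reading: for every (o,f,a) with handed(o,f,a), signed(a,f).
Restrictor triples: (o1,f4,a1)→signed(a1,f4) ✗  (o1,f4,a4)→signed(a4,f4) ✓  (o2,f2,a2)→signed(a2,f2) ✓  (o2,f2,a4)→signed(a4,f2) ✓  (o2,f2,a5)→signed(a5,f2) ✓  (o2,f4,a3)→signed(a3,f4) ✓  (o3,f1,a4)→signed(a4,f1) ✓  (o4,f1,a5)→signed(a5,f1) ✓  (o4,f2,a5)→signed(a5,f2) ✓  (o4,f4,a1)→signed(a1,f4) ✗  (o4,f4,a5)→signed(a5,f4) ✗  (o5,f2,a3)→signed(a3,f2) ✗
Counterexamples (restrictor triples failing the scope): 4.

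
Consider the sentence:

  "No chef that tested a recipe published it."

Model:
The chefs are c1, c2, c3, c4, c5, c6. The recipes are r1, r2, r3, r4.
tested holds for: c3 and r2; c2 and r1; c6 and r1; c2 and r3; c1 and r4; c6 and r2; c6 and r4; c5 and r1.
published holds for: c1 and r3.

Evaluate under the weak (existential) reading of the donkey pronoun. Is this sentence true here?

True

"it" takes "a recipe" as antecedent — a donkey pronoun bound across the clause boundary.
Truth condition: for no (c,r) with tested(c,r) does published(c,r) hold.
Restrictor pairs — does the scope hold? (c1,r4):fails  (c2,r1):fails  (c2,r3):fails  (c3,r2):fails  (c5,r1):fails  (c6,r1):fails  (c6,r2):fails  (c6,r4):fails
Scope holds for no restrictor pair, so the sentence is true.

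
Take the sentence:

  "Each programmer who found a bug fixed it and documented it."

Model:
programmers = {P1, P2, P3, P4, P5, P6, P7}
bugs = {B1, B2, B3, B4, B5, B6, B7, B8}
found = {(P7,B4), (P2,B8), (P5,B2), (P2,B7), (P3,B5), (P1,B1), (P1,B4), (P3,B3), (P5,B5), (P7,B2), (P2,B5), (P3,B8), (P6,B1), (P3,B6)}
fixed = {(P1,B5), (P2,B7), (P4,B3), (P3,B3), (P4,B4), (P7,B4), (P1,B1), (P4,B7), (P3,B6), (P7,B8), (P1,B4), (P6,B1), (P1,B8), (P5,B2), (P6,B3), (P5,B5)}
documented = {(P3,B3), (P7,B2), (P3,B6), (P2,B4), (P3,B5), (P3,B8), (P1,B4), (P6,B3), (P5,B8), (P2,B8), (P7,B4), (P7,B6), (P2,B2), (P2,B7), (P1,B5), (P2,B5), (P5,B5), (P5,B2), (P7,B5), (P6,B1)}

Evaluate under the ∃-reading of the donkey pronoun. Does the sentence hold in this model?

"it" takes "a bug" as antecedent — a donkey pronoun bound across the clause boundary.
Weak reading: every programmer p with some found-bug has at least one found-bug b such that fixed(p,b) ∧ documented(p,b).
Per programmer: P1:✓  P2:✓  P3:✓  P5:✓  P6:✓  P7:✓
Every programmer in the restrictor has a witness.

True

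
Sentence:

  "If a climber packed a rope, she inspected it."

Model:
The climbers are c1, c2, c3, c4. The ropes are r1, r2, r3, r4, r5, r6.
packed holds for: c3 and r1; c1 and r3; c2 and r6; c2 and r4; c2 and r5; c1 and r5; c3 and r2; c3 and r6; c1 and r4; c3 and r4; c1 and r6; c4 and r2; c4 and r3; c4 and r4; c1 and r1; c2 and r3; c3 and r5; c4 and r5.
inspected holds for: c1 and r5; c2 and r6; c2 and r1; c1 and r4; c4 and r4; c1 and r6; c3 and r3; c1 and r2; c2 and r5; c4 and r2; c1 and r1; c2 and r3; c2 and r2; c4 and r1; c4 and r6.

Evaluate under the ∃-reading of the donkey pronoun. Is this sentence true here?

"it" takes "a rope" as antecedent — a donkey pronoun bound across the clause boundary.
Weak reading: every climber c with some packed-rope has at least one packed-rope r such that inspected(c,r).
Per climber: c1:✓  c2:✓  c3:✗  c4:✓
c3 has no witness among its packed-ropes.

False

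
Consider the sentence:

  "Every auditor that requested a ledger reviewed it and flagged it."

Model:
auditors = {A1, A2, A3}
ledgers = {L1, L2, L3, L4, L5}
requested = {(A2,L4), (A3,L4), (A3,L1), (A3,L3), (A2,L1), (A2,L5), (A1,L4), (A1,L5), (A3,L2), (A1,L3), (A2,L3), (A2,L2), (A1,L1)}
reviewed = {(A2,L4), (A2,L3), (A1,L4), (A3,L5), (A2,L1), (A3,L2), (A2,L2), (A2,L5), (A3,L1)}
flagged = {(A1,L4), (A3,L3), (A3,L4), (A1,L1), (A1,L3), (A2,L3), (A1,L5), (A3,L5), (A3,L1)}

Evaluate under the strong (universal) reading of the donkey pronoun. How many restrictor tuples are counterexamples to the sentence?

"it" takes "a ledger" as antecedent — a donkey pronoun bound across the clause boundary.
Strong reading: for every (a,l) with requested(a,l), reviewed(a,l) ∧ flagged(a,l).
Restrictor pairs: (A1,L1) ✗  (A1,L3) ✗  (A1,L4) ✓  (A1,L5) ✗  (A2,L1) ✗  (A2,L2) ✗  (A2,L3) ✓  (A2,L4) ✗  (A2,L5) ✗  (A3,L1) ✓  (A3,L2) ✗  (A3,L3) ✗  (A3,L4) ✗
Counterexamples (restrictor pairs failing the scope): 10.

10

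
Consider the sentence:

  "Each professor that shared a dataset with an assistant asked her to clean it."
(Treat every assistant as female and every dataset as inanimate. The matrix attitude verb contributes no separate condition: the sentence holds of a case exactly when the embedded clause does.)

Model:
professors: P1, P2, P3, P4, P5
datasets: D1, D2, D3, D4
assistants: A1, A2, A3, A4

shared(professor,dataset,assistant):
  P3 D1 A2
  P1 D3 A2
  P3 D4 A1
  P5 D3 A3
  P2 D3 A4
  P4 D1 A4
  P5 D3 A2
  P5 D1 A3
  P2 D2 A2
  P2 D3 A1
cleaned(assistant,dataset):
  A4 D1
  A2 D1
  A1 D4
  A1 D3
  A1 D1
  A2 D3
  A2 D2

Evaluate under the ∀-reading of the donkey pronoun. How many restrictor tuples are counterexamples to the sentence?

3

"her" takes "an assistant" as antecedent and "it" takes "a dataset"; both are donkey pronouns co-varying with the restrictor.
Strong reading: for every (p,d,a) with shared(p,d,a), cleaned(a,d).
Restrictor triples: (P1,D3,A2)→cleaned(A2,D3) ✓  (P2,D2,A2)→cleaned(A2,D2) ✓  (P2,D3,A1)→cleaned(A1,D3) ✓  (P2,D3,A4)→cleaned(A4,D3) ✗  (P3,D1,A2)→cleaned(A2,D1) ✓  (P3,D4,A1)→cleaned(A1,D4) ✓  (P4,D1,A4)→cleaned(A4,D1) ✓  (P5,D1,A3)→cleaned(A3,D1) ✗  (P5,D3,A2)→cleaned(A2,D3) ✓  (P5,D3,A3)→cleaned(A3,D3) ✗
Counterexamples (restrictor triples failing the scope): 3.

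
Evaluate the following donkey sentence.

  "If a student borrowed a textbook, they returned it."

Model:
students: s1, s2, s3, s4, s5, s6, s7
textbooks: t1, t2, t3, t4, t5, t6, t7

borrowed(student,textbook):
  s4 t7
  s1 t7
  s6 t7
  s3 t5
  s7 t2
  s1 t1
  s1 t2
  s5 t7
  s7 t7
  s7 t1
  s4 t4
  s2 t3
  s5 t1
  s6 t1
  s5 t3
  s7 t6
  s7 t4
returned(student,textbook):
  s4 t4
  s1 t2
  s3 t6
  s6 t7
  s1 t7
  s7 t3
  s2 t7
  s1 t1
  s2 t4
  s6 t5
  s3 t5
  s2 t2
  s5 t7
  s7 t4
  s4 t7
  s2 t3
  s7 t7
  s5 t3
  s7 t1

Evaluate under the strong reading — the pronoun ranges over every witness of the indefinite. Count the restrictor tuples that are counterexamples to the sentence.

"it" takes "a textbook" as antecedent — a donkey pronoun bound across the clause boundary.
Strong reading: for every (s,t) with borrowed(s,t), returned(s,t).
Restrictor pairs: (s1,t1) ✓  (s1,t2) ✓  (s1,t7) ✓  (s2,t3) ✓  (s3,t5) ✓  (s4,t4) ✓  (s4,t7) ✓  (s5,t1) ✗  (s5,t3) ✓  (s5,t7) ✓  (s6,t1) ✗  (s6,t7) ✓  (s7,t1) ✓  (s7,t2) ✗  (s7,t4) ✓  (s7,t6) ✗  (s7,t7) ✓
Counterexamples (restrictor pairs failing the scope): 4.

4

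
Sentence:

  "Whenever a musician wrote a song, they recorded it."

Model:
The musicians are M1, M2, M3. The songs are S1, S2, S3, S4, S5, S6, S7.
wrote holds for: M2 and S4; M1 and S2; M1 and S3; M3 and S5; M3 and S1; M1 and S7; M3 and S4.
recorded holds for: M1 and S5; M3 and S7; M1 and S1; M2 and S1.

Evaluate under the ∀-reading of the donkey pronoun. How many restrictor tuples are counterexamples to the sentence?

"it" takes "a song" as antecedent — a donkey pronoun bound across the clause boundary.
Strong reading: for every (m,s) with wrote(m,s), recorded(m,s).
Restrictor pairs: (M1,S2) ✗  (M1,S3) ✗  (M1,S7) ✗  (M2,S4) ✗  (M3,S1) ✗  (M3,S4) ✗  (M3,S5) ✗
Counterexamples (restrictor pairs failing the scope): 7.

7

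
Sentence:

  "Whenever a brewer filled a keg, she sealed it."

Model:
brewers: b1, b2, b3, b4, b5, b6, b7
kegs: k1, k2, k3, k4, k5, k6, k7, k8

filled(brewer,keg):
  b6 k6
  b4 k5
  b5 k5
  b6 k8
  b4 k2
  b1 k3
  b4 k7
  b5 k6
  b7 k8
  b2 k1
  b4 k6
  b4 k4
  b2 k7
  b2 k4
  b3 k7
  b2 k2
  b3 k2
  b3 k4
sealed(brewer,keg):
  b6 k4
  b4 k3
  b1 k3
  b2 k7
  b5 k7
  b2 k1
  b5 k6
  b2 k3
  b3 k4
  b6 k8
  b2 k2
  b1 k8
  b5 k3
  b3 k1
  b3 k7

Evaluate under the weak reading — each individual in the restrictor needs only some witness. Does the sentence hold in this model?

False

"it" takes "a keg" as antecedent — a donkey pronoun bound across the clause boundary.
Weak reading: every brewer b with some filled-keg has at least one filled-keg k such that sealed(b,k).
Per brewer: b1:✓  b2:✓  b3:✓  b4:✗  b5:✓  b6:✓  b7:✗
b4 has no witness among its filled-kegs.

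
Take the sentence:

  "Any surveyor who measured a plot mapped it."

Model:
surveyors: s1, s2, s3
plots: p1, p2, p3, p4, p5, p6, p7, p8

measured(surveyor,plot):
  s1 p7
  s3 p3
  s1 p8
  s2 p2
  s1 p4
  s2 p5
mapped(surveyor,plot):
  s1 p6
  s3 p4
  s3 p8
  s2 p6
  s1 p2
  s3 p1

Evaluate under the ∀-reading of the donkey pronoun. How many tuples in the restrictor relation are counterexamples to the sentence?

6

"it" takes "a plot" as antecedent — a donkey pronoun bound across the clause boundary.
Strong reading: for every (s,p) with measured(s,p), mapped(s,p).
Restrictor pairs: (s1,p4) ✗  (s1,p7) ✗  (s1,p8) ✗  (s2,p2) ✗  (s2,p5) ✗  (s3,p3) ✗
Counterexamples (restrictor pairs failing the scope): 6.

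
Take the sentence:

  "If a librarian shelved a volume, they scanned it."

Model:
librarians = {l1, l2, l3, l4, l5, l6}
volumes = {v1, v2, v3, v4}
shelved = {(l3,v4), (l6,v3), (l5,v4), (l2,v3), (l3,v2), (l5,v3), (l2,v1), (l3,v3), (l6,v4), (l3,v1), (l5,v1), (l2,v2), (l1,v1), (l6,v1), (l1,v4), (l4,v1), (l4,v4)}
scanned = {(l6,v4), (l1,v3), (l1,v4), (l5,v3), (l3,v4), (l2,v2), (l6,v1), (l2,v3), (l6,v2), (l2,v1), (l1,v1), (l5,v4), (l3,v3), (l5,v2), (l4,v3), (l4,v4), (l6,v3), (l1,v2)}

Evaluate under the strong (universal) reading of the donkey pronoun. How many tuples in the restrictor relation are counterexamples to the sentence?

4

"it" takes "a volume" as antecedent — a donkey pronoun bound across the clause boundary.
Strong reading: for every (l,v) with shelved(l,v), scanned(l,v).
Restrictor pairs: (l1,v1) ✓  (l1,v4) ✓  (l2,v1) ✓  (l2,v2) ✓  (l2,v3) ✓  (l3,v1) ✗  (l3,v2) ✗  (l3,v3) ✓  (l3,v4) ✓  (l4,v1) ✗  (l4,v4) ✓  (l5,v1) ✗  (l5,v3) ✓  (l5,v4) ✓  (l6,v1) ✓  (l6,v3) ✓  (l6,v4) ✓
Counterexamples (restrictor pairs failing the scope): 4.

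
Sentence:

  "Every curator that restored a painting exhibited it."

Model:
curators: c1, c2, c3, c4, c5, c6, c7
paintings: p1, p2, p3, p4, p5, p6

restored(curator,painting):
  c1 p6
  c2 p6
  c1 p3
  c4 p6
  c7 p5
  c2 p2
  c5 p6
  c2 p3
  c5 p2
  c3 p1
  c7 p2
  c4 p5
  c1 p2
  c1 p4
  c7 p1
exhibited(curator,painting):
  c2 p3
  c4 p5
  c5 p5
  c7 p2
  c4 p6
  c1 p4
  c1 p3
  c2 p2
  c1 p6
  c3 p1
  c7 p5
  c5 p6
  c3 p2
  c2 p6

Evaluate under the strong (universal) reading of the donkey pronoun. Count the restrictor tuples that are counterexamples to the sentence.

"it" takes "a painting" as antecedent — a donkey pronoun bound across the clause boundary.
Strong reading: for every (c,p) with restored(c,p), exhibited(c,p).
Restrictor pairs: (c1,p2) ✗  (c1,p3) ✓  (c1,p4) ✓  (c1,p6) ✓  (c2,p2) ✓  (c2,p3) ✓  (c2,p6) ✓  (c3,p1) ✓  (c4,p5) ✓  (c4,p6) ✓  (c5,p2) ✗  (c5,p6) ✓  (c7,p1) ✗  (c7,p2) ✓  (c7,p5) ✓
Counterexamples (restrictor pairs failing the scope): 3.

3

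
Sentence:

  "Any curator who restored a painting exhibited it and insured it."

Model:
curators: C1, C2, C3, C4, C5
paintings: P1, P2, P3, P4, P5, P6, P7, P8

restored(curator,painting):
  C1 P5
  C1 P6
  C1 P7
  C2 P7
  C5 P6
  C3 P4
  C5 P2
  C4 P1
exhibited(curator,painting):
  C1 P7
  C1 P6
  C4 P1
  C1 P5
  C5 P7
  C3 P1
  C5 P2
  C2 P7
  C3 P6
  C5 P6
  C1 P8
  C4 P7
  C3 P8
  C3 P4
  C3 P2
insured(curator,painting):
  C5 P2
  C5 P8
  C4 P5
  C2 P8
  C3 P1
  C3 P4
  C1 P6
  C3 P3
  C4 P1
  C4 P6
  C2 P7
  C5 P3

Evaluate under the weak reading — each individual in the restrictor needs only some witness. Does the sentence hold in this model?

"it" takes "a painting" as antecedent — a donkey pronoun bound across the clause boundary.
Weak reading: every curator c with some restored-painting has at least one restored-painting p such that exhibited(c,p) ∧ insured(c,p).
Per curator: C1:✓  C2:✓  C3:✓  C4:✓  C5:✓
Every curator in the restrictor has a witness.

True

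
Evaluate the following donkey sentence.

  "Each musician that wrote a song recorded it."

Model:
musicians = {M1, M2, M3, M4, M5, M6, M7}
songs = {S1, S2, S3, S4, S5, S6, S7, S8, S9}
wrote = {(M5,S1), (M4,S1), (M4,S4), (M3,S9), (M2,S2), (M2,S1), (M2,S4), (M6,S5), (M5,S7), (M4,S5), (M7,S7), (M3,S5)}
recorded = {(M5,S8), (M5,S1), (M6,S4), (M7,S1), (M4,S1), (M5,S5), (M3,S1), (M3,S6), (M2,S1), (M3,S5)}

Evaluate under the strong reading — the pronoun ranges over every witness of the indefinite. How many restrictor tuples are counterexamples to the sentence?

8

"it" takes "a song" as antecedent — a donkey pronoun bound across the clause boundary.
Strong reading: for every (m,s) with wrote(m,s), recorded(m,s).
Restrictor pairs: (M2,S1) ✓  (M2,S2) ✗  (M2,S4) ✗  (M3,S5) ✓  (M3,S9) ✗  (M4,S1) ✓  (M4,S4) ✗  (M4,S5) ✗  (M5,S1) ✓  (M5,S7) ✗  (M6,S5) ✗  (M7,S7) ✗
Counterexamples (restrictor pairs failing the scope): 8.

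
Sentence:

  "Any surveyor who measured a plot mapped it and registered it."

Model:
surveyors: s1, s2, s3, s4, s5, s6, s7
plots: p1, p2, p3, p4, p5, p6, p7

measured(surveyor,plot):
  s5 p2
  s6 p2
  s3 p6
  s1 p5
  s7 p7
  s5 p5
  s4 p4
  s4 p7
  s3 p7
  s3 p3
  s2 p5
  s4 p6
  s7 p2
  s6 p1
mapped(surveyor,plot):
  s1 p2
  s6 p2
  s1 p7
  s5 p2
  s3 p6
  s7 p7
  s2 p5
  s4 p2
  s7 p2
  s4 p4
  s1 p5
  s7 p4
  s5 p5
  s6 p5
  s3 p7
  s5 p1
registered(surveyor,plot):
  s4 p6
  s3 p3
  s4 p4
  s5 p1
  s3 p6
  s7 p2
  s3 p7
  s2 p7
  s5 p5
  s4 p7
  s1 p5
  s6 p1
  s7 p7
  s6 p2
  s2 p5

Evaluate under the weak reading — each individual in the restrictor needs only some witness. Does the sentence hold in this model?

"it" takes "a plot" as antecedent — a donkey pronoun bound across the clause boundary.
Weak reading: every surveyor s with some measured-plot has at least one measured-plot p such that mapped(s,p) ∧ registered(s,p).
Per surveyor: s1:✓  s2:✓  s3:✓  s4:✓  s5:✓  s6:✓  s7:✓
Every surveyor in the restrictor has a witness.

True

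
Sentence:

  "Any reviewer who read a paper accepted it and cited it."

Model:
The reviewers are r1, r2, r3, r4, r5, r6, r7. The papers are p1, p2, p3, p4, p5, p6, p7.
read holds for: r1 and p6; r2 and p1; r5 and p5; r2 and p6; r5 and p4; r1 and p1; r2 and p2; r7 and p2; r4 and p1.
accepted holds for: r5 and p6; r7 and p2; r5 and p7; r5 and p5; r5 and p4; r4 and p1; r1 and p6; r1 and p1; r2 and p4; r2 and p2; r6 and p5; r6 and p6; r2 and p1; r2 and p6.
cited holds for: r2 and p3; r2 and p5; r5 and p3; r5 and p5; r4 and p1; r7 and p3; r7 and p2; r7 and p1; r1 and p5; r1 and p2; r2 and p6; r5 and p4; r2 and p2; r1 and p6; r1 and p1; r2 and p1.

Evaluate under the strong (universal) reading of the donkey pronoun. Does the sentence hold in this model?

True

"it" takes "a paper" as antecedent — a donkey pronoun bound across the clause boundary.
Strong reading: for every (r,p) with read(r,p), accepted(r,p) ∧ cited(r,p).
Restrictor pairs: (r1,p1) ✓  (r1,p6) ✓  (r2,p1) ✓  (r2,p2) ✓  (r2,p6) ✓  (r4,p1) ✓  (r5,p4) ✓  (r5,p5) ✓  (r7,p2) ✓
Every restrictor pair satisfies the scope.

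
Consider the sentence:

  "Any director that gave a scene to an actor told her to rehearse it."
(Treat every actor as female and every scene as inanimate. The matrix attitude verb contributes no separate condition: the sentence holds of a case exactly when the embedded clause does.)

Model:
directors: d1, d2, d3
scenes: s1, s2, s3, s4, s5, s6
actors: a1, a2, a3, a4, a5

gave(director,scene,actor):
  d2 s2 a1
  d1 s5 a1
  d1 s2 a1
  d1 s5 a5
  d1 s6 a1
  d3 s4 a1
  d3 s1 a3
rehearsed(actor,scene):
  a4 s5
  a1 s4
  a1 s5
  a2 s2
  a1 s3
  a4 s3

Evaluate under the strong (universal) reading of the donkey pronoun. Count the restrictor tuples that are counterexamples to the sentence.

5

"her" takes "an actor" as antecedent and "it" takes "a scene"; both are donkey pronouns co-varying with the restrictor.
Strong reading: for every (d,s,a) with gave(d,s,a), rehearsed(a,s).
Restrictor triples: (d1,s2,a1)→rehearsed(a1,s2) ✗  (d1,s5,a1)→rehearsed(a1,s5) ✓  (d1,s5,a5)→rehearsed(a5,s5) ✗  (d1,s6,a1)→rehearsed(a1,s6) ✗  (d2,s2,a1)→rehearsed(a1,s2) ✗  (d3,s1,a3)→rehearsed(a3,s1) ✗  (d3,s4,a1)→rehearsed(a1,s4) ✓
Counterexamples (restrictor triples failing the scope): 5.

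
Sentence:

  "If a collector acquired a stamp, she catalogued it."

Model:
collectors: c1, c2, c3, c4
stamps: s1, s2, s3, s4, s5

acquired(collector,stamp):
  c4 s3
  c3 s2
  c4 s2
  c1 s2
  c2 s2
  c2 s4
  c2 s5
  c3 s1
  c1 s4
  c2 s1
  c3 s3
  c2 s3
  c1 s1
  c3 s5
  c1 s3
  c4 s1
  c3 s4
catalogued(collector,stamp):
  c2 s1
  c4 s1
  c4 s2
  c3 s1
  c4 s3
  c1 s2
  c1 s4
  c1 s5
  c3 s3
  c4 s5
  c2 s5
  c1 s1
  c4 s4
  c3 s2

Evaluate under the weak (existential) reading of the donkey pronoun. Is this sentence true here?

"it" takes "a stamp" as antecedent — a donkey pronoun bound across the clause boundary.
Weak reading: every collector c with some acquired-stamp has at least one acquired-stamp s such that catalogued(c,s).
Per collector: c1:✓  c2:✓  c3:✓  c4:✓
Every collector in the restrictor has a witness.

True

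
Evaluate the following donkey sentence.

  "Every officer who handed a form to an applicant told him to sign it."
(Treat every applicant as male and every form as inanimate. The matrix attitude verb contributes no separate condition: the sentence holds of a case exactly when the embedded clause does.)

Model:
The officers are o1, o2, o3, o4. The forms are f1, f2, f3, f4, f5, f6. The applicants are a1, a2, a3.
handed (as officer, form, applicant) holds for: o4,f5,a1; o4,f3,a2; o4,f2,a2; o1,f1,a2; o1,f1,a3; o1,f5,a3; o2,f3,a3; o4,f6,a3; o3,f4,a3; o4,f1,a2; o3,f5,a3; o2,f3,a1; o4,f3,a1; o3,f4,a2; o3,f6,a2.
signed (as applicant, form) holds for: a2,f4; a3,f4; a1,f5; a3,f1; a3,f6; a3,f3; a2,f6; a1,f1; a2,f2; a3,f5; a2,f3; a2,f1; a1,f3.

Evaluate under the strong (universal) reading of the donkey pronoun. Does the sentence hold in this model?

True

"him" takes "an applicant" as antecedent and "it" takes "a form"; both are donkey pronouns co-varying with the restrictor.
Strong reading: for every (o,f,a) with handed(o,f,a), signed(a,f).
Restrictor triples: (o1,f1,a2)→signed(a2,f1) ✓  (o1,f1,a3)→signed(a3,f1) ✓  (o1,f5,a3)→signed(a3,f5) ✓  (o2,f3,a1)→signed(a1,f3) ✓  (o2,f3,a3)→signed(a3,f3) ✓  (o3,f4,a2)→signed(a2,f4) ✓  (o3,f4,a3)→signed(a3,f4) ✓  (o3,f5,a3)→signed(a3,f5) ✓  (o3,f6,a2)→signed(a2,f6) ✓  (o4,f1,a2)→signed(a2,f1) ✓  (o4,f2,a2)→signed(a2,f2) ✓  (o4,f3,a1)→signed(a1,f3) ✓  (o4,f3,a2)→signed(a2,f3) ✓  (o4,f5,a1)→signed(a1,f5) ✓  (o4,f6,a3)→signed(a3,f6) ✓
Every restrictor triple satisfies the scope.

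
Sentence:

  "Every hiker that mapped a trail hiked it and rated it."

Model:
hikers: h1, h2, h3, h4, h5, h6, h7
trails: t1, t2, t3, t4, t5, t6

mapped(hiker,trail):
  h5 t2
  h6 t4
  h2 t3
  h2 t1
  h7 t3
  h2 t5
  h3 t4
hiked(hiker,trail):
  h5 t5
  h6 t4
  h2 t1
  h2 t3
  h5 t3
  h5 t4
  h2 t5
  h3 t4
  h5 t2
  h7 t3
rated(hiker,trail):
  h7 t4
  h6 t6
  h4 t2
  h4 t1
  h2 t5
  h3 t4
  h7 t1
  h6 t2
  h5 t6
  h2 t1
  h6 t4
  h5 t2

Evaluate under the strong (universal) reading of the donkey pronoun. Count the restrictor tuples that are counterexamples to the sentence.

2

"it" takes "a trail" as antecedent — a donkey pronoun bound across the clause boundary.
Strong reading: for every (h,t) with mapped(h,t), hiked(h,t) ∧ rated(h,t).
Restrictor pairs: (h2,t1) ✓  (h2,t3) ✗  (h2,t5) ✓  (h3,t4) ✓  (h5,t2) ✓  (h6,t4) ✓  (h7,t3) ✗
Counterexamples (restrictor pairs failing the scope): 2.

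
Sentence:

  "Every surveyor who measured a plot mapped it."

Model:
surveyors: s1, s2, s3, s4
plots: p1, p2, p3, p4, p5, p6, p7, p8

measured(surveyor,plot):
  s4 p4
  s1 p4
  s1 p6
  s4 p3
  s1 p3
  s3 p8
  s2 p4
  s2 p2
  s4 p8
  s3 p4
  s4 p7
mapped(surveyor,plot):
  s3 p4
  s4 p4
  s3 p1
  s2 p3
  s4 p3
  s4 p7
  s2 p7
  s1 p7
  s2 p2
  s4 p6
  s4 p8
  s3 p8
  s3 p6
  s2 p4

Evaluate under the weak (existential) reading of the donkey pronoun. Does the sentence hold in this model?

False

"it" takes "a plot" as antecedent — a donkey pronoun bound across the clause boundary.
Weak reading: every surveyor s with some measured-plot has at least one measured-plot p such that mapped(s,p).
Per surveyor: s1:✗  s2:✓  s3:✓  s4:✓
s1 has no witness among its measured-plots.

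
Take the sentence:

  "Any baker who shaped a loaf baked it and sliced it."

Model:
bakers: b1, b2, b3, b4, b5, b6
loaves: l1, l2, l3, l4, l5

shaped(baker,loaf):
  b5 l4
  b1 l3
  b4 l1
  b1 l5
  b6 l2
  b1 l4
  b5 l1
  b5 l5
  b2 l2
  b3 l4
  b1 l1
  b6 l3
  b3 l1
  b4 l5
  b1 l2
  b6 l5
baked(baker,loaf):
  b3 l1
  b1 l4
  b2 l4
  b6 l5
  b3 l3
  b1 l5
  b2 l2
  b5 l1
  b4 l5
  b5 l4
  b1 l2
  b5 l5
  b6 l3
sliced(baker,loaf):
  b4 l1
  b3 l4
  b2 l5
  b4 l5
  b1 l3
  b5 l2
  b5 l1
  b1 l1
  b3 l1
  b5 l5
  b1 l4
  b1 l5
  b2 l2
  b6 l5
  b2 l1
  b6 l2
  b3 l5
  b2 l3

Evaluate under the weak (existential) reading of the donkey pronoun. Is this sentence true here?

"it" takes "a loaf" as antecedent — a donkey pronoun bound across the clause boundary.
Weak reading: every baker b with some shaped-loaf has at least one shaped-loaf l such that baked(b,l) ∧ sliced(b,l).
Per baker: b1:✓  b2:✓  b3:✓  b4:✓  b5:✓  b6:✓
Every baker in the restrictor has a witness.

True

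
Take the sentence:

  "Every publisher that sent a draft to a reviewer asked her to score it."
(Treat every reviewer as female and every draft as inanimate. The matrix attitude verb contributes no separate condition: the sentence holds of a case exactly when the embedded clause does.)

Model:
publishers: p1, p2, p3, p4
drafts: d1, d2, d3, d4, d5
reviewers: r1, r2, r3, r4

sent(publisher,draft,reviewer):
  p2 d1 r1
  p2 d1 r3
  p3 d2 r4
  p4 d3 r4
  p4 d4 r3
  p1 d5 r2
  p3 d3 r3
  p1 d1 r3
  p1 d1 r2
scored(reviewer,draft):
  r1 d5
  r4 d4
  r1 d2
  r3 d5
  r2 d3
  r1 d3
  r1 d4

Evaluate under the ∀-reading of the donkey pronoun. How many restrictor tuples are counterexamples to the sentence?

9

"her" takes "a reviewer" as antecedent and "it" takes "a draft"; both are donkey pronouns co-varying with the restrictor.
Strong reading: for every (p,d,r) with sent(p,d,r), scored(r,d).
Restrictor triples: (p1,d1,r2)→scored(r2,d1) ✗  (p1,d1,r3)→scored(r3,d1) ✗  (p1,d5,r2)→scored(r2,d5) ✗  (p2,d1,r1)→scored(r1,d1) ✗  (p2,d1,r3)→scored(r3,d1) ✗  (p3,d2,r4)→scored(r4,d2) ✗  (p3,d3,r3)→scored(r3,d3) ✗  (p4,d3,r4)→scored(r4,d3) ✗  (p4,d4,r3)→scored(r3,d4) ✗
Counterexamples (restrictor triples failing the scope): 9.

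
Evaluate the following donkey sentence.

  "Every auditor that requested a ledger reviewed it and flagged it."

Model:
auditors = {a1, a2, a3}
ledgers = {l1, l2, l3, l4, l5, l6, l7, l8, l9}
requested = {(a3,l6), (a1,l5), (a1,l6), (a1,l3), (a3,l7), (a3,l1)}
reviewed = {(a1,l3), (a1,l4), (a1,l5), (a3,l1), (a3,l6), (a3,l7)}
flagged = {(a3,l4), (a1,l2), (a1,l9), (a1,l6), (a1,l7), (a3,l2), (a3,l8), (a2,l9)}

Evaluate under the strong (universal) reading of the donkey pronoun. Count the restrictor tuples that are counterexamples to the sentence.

"it" takes "a ledger" as antecedent — a donkey pronoun bound across the clause boundary.
Strong reading: for every (a,l) with requested(a,l), reviewed(a,l) ∧ flagged(a,l).
Restrictor pairs: (a1,l3) ✗  (a1,l5) ✗  (a1,l6) ✗  (a3,l1) ✗  (a3,l6) ✗  (a3,l7) ✗
Counterexamples (restrictor pairs failing the scope): 6.

6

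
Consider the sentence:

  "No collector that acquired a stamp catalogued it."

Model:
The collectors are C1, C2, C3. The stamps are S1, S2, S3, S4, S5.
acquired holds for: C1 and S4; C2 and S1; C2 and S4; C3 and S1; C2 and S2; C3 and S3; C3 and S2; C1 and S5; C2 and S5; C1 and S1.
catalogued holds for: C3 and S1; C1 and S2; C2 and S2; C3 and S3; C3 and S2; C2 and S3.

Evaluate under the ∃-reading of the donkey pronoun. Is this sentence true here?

"it" takes "a stamp" as antecedent — a donkey pronoun bound across the clause boundary.
Truth condition: for no (c,s) with acquired(c,s) does catalogued(c,s) hold.
Restrictor pairs — does the scope hold? (C1,S1):fails  (C1,S4):fails  (C1,S5):fails  (C2,S1):fails  (C2,S2):holds  (C2,S4):fails  (C2,S5):fails  (C3,S1):holds  (C3,S2):holds  (C3,S3):holds
Scope holds for 4 pair(s), so the sentence is false.

False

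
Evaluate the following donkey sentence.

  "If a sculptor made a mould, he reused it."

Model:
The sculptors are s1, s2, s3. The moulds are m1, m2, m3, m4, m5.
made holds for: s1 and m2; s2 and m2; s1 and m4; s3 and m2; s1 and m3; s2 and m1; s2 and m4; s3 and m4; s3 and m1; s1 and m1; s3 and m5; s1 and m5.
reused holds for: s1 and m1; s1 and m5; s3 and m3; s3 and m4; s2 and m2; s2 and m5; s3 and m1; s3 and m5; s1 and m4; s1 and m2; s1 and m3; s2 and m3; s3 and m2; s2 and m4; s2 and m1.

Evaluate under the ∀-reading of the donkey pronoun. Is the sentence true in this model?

True

"it" takes "a mould" as antecedent — a donkey pronoun bound across the clause boundary.
Strong reading: for every (s,m) with made(s,m), reused(s,m).
Restrictor pairs: (s1,m1) ✓  (s1,m2) ✓  (s1,m3) ✓  (s1,m4) ✓  (s1,m5) ✓  (s2,m1) ✓  (s2,m2) ✓  (s2,m4) ✓  (s3,m1) ✓  (s3,m2) ✓  (s3,m4) ✓  (s3,m5) ✓
Every restrictor pair satisfies the scope.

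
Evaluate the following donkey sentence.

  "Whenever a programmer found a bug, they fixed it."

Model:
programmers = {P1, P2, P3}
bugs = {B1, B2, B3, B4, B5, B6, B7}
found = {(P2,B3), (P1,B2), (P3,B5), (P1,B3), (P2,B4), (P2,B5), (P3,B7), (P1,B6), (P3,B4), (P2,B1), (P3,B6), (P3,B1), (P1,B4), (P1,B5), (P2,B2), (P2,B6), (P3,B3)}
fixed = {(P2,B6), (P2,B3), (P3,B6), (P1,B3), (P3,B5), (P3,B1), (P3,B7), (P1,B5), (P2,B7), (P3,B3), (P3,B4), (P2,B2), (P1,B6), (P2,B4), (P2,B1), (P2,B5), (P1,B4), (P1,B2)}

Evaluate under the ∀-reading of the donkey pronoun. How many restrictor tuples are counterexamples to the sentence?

"it" takes "a bug" as antecedent — a donkey pronoun bound across the clause boundary.
Strong reading: for every (p,b) with found(p,b), fixed(p,b).
Restrictor pairs: (P1,B2) ✓  (P1,B3) ✓  (P1,B4) ✓  (P1,B5) ✓  (P1,B6) ✓  (P2,B1) ✓  (P2,B2) ✓  (P2,B3) ✓  (P2,B4) ✓  (P2,B5) ✓  (P2,B6) ✓  (P3,B1) ✓  (P3,B3) ✓  (P3,B4) ✓  (P3,B5) ✓  (P3,B6) ✓  (P3,B7) ✓
Counterexamples (restrictor pairs failing the scope): 0.

0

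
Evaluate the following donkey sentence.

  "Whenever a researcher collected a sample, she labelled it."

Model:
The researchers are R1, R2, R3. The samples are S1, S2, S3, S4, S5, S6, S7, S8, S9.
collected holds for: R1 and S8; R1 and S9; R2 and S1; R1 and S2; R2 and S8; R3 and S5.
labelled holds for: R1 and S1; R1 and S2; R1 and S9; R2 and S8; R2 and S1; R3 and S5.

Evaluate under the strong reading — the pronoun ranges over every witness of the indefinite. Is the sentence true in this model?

"it" takes "a sample" as antecedent — a donkey pronoun bound across the clause boundary.
Strong reading: for every (r,s) with collected(r,s), labelled(r,s).
Restrictor pairs: (R1,S2) ✓  (R1,S8) ✗  (R1,S9) ✓  (R2,S1) ✓  (R2,S8) ✓  (R3,S5) ✓
Counterexample: (R1,S8) is in collected but fails the scope.

False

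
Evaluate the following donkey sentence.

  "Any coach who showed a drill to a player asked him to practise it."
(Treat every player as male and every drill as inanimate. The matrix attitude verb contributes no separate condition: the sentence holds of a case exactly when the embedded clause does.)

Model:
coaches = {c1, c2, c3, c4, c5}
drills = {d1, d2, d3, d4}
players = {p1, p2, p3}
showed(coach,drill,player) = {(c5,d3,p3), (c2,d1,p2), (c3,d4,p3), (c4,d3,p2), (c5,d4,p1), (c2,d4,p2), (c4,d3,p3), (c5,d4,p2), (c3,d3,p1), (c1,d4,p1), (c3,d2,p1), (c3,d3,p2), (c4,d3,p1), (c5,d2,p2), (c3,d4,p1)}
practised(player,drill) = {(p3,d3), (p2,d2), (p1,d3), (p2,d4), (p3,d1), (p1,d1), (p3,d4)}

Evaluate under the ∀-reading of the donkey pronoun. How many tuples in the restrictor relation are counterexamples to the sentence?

7

"him" takes "a player" as antecedent and "it" takes "a drill"; both are donkey pronouns co-varying with the restrictor.
Strong reading: for every (c,d,p) with showed(c,d,p), practised(p,d).
Restrictor triples: (c1,d4,p1)→practised(p1,d4) ✗  (c2,d1,p2)→practised(p2,d1) ✗  (c2,d4,p2)→practised(p2,d4) ✓  (c3,d2,p1)→practised(p1,d2) ✗  (c3,d3,p1)→practised(p1,d3) ✓  (c3,d3,p2)→practised(p2,d3) ✗  (c3,d4,p1)→practised(p1,d4) ✗  (c3,d4,p3)→practised(p3,d4) ✓  (c4,d3,p1)→practised(p1,d3) ✓  (c4,d3,p2)→practised(p2,d3) ✗  (c4,d3,p3)→practised(p3,d3) ✓  (c5,d2,p2)→practised(p2,d2) ✓  (c5,d3,p3)→practised(p3,d3) ✓  (c5,d4,p1)→practised(p1,d4) ✗  (c5,d4,p2)→practised(p2,d4) ✓
Counterexamples (restrictor triples failing the scope): 7.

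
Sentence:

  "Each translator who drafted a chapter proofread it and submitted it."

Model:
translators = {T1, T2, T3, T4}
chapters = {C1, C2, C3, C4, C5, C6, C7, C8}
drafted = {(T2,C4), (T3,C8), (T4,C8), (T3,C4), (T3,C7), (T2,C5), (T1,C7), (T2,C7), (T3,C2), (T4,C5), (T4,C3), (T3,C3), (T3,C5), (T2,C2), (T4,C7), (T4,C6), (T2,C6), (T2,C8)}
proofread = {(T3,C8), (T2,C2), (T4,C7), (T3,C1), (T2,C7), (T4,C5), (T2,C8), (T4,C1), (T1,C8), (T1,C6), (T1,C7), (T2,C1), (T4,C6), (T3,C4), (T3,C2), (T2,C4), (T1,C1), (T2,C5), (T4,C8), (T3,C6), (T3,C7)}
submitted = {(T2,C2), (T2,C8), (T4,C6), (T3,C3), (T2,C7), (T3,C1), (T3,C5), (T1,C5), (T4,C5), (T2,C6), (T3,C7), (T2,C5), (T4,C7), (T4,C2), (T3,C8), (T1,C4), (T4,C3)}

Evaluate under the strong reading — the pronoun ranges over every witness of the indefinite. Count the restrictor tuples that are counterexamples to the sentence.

9

"it" takes "a chapter" as antecedent — a donkey pronoun bound across the clause boundary.
Strong reading: for every (t,c) with drafted(t,c), proofread(t,c) ∧ submitted(t,c).
Restrictor pairs: (T1,C7) ✗  (T2,C2) ✓  (T2,C4) ✗  (T2,C5) ✓  (T2,C6) ✗  (T2,C7) ✓  (T2,C8) ✓  (T3,C2) ✗  (T3,C3) ✗  (T3,C4) ✗  (T3,C5) ✗  (T3,C7) ✓  (T3,C8) ✓  (T4,C3) ✗  (T4,C5) ✓  (T4,C6) ✓  (T4,C7) ✓  (T4,C8) ✗
Counterexamples (restrictor pairs failing the scope): 9.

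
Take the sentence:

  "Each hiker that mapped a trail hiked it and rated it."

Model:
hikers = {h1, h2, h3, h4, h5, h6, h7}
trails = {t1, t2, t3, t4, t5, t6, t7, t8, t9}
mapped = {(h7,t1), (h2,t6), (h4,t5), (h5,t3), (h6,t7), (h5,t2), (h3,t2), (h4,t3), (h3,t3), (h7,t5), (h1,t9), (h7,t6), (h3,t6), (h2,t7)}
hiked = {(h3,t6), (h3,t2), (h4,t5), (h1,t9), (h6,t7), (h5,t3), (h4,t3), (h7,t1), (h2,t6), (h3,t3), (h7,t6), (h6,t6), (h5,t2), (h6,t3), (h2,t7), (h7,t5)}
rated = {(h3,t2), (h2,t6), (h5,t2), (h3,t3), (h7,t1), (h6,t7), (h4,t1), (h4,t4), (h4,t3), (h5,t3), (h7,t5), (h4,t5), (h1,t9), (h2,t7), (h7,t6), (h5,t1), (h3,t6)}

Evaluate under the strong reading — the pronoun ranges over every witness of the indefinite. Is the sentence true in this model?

True

"it" takes "a trail" as antecedent — a donkey pronoun bound across the clause boundary.
Strong reading: for every (h,t) with mapped(h,t), hiked(h,t) ∧ rated(h,t).
Restrictor pairs: (h1,t9) ✓  (h2,t6) ✓  (h2,t7) ✓  (h3,t2) ✓  (h3,t3) ✓  (h3,t6) ✓  (h4,t3) ✓  (h4,t5) ✓  (h5,t2) ✓  (h5,t3) ✓  (h6,t7) ✓  (h7,t1) ✓  (h7,t5) ✓  (h7,t6) ✓
Every restrictor pair satisfies the scope.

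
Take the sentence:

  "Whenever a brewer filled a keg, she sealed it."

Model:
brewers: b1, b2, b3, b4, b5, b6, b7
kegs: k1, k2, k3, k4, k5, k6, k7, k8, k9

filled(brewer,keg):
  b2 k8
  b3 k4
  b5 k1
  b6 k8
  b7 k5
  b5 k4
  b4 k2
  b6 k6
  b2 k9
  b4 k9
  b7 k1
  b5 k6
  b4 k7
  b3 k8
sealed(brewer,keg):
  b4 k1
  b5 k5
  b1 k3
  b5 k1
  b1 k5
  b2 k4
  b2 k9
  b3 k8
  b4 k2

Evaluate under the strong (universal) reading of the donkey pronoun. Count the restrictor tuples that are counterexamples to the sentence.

10

"it" takes "a keg" as antecedent — a donkey pronoun bound across the clause boundary.
Strong reading: for every (b,k) with filled(b,k), sealed(b,k).
Restrictor pairs: (b2,k8) ✗  (b2,k9) ✓  (b3,k4) ✗  (b3,k8) ✓  (b4,k2) ✓  (b4,k7) ✗  (b4,k9) ✗  (b5,k1) ✓  (b5,k4) ✗  (b5,k6) ✗  (b6,k6) ✗  (b6,k8) ✗  (b7,k1) ✗  (b7,k5) ✗
Counterexamples (restrictor pairs failing the scope): 10.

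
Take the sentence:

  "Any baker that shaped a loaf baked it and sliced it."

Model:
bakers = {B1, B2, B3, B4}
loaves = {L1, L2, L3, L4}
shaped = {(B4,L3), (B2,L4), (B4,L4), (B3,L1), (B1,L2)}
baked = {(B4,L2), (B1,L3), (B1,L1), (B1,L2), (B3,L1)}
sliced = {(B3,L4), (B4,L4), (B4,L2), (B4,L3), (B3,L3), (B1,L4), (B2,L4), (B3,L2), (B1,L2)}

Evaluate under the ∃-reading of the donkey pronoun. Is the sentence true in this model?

False

"it" takes "a loaf" as antecedent — a donkey pronoun bound across the clause boundary.
Weak reading: every baker b with some shaped-loaf has at least one shaped-loaf l such that baked(b,l) ∧ sliced(b,l).
Per baker: B1:✓  B2:✗  B3:✗  B4:✗
B2 has no witness among its shaped-loaves.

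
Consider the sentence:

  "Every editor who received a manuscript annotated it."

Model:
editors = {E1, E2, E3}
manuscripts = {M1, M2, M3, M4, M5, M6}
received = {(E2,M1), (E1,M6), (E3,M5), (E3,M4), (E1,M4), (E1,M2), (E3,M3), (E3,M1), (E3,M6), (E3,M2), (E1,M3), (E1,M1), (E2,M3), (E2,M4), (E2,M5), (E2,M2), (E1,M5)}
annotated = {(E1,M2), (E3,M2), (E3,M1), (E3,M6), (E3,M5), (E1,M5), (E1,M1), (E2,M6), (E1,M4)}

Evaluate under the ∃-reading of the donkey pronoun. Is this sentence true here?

"it" takes "a manuscript" as antecedent — a donkey pronoun bound across the clause boundary.
Weak reading: every editor e with some received-manuscript has at least one received-manuscript m such that annotated(e,m).
Per editor: E1:✓  E2:✗  E3:✓
E2 has no witness among its received-manuscripts.

False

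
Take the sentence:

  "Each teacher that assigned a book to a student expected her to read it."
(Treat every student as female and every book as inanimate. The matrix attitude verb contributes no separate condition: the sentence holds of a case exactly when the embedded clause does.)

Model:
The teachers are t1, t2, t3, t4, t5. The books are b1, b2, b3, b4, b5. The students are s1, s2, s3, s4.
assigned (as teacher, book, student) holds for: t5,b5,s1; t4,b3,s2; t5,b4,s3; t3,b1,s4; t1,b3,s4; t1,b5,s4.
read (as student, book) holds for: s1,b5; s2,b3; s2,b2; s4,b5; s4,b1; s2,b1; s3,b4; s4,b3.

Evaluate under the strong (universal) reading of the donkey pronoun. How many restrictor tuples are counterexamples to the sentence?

"her" takes "a student" as antecedent and "it" takes "a book"; both are donkey pronouns co-varying with the restrictor.
Strong reading: for every (t,b,s) with assigned(t,b,s), read(s,b).
Restrictor triples: (t1,b3,s4)→read(s4,b3) ✓  (t1,b5,s4)→read(s4,b5) ✓  (t3,b1,s4)→read(s4,b1) ✓  (t4,b3,s2)→read(s2,b3) ✓  (t5,b4,s3)→read(s3,b4) ✓  (t5,b5,s1)→read(s1,b5) ✓
Counterexamples (restrictor triples failing the scope): 0.

0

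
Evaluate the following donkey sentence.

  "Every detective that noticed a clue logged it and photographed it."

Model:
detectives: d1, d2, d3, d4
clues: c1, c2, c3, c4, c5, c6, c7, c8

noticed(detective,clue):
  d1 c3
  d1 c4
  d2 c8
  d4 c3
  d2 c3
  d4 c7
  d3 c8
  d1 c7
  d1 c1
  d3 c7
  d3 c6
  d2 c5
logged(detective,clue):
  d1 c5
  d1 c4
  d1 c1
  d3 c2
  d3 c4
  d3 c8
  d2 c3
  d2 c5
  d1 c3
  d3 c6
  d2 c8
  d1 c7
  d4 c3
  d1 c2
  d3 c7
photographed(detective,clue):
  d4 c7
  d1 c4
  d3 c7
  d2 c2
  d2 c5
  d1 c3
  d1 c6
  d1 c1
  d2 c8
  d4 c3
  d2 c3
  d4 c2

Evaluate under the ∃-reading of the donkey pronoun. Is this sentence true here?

True

"it" takes "a clue" as antecedent — a donkey pronoun bound across the clause boundary.
Weak reading: every detective d with some noticed-clue has at least one noticed-clue c such that logged(d,c) ∧ photographed(d,c).
Per detective: d1:✓  d2:✓  d3:✓  d4:✓
Every detective in the restrictor has a witness.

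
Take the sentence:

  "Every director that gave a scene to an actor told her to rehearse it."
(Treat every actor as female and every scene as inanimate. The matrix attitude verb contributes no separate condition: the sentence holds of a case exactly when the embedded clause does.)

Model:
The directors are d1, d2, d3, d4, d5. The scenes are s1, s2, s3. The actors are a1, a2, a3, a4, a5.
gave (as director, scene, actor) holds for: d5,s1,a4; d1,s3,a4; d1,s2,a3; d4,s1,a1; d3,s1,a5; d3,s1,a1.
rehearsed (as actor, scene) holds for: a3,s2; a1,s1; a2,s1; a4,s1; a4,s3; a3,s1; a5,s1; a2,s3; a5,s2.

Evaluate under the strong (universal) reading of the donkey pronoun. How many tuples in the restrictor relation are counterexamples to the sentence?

0

"her" takes "an actor" as antecedent and "it" takes "a scene"; both are donkey pronouns co-varying with the restrictor.
Strong reading: for every (d,s,a) with gave(d,s,a), rehearsed(a,s).
Restrictor triples: (d1,s2,a3)→rehearsed(a3,s2) ✓  (d1,s3,a4)→rehearsed(a4,s3) ✓  (d3,s1,a1)→rehearsed(a1,s1) ✓  (d3,s1,a5)→rehearsed(a5,s1) ✓  (d4,s1,a1)→rehearsed(a1,s1) ✓  (d5,s1,a4)→rehearsed(a4,s1) ✓
Counterexamples (restrictor triples failing the scope): 0.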